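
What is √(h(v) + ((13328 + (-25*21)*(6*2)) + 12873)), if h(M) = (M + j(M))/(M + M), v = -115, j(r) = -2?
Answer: √1052789810/230 ≈ 141.07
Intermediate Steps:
h(M) = (-2 + M)/(2*M) (h(M) = (M - 2)/(M + M) = (-2 + M)/((2*M)) = (-2 + M)*(1/(2*M)) = (-2 + M)/(2*M))
√(h(v) + ((13328 + (-25*21)*(6*2)) + 12873)) = √((½)*(-2 - 115)/(-115) + ((13328 + (-25*21)*(6*2)) + 12873)) = √((½)*(-1/115)*(-117) + ((13328 - 525*12) + 12873)) = √(117/230 + ((13328 - 6300) + 12873)) = √(117/230 + (7028 + 12873)) = √(117/230 + 19901) = √(4577347/230) = √1052789810/230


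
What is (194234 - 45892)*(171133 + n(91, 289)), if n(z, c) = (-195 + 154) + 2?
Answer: 25380426148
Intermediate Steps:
n(z, c) = -39 (n(z, c) = -41 + 2 = -39)
(194234 - 45892)*(171133 + n(91, 289)) = (194234 - 45892)*(171133 - 39) = 148342*171094 = 25380426148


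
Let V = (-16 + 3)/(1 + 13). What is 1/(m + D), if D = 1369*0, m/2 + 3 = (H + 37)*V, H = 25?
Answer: -7/848 ≈ -0.0082547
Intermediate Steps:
V = -13/14 ≈ -0.92857
m = -848/7 (m = -6 + 2*((25 + 37)*(-13/14)) = -6 + 2*(62*(-13/14)) = -6 + 2*(-403/7) = -6 - 806/7 = -848/7 ≈ -121.14)
D = 0
1/(m + D) = 1/(-848/7 + 0) = 1/(-848/7) = -7/848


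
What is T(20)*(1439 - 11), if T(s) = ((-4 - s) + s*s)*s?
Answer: 10738560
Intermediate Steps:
T(s) = s*(-4 + s**2 - s) (T(s) = ((-4 - s) + s**2)*s = (-4 + s**2 - s)*s = s*(-4 + s**2 - s))
T(20)*(1439 - 11) = (20*(-4 + 20**2 - 1*20))*(1439 - 11) = (20*(-4 + 400 - 20))*1428 = (20*376)*1428 = 7520*1428 = 10738560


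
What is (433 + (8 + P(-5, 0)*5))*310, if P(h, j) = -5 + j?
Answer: 128960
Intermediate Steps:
(433 + (8 + P(-5, 0)*5))*310 = (433 + (8 + (-5 + 0)*5))*310 = (433 + (8 - 5*5))*310 = (433 + (8 - 25))*310 = (433 - 17)*310 = 416*310 = 128960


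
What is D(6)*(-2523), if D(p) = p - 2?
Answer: -10092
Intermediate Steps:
D(p) = -2 + p
D(6)*(-2523) = (-2 + 6)*(-2523) = 4*(-2523) = -10092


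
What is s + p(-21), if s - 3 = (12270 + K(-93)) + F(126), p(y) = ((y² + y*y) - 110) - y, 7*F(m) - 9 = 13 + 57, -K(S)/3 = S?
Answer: 93494/7 ≈ 13356.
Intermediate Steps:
K(S) = -3*S
F(m) = 79/7 (F(m) = 9/7 + (13 + 57)/7 = 9/7 + (⅐)*70 = 9/7 + 10 = 79/7)
p(y) = -110 - y + 2*y² (p(y) = ((y² + y²) - 110) - y = (2*y² - 110) - y = (-110 + 2*y²) - y = -110 - y + 2*y²)
s = 87943/7 (s = 3 + ((12270 - 3*(-93)) + 79/7) = 3 + ((12270 + 279) + 79/7) = 3 + (12549 + 79/7) = 3 + 87922/7 = 87943/7 ≈ 12563.)
s + p(-21) = 87943/7 + (-110 - 1*(-21) + 2*(-21)²) = 87943/7 + (-110 + 21 + 2*441) = 87943/7 + (-110 + 21 + 882) = 87943/7 + 793 = 93494/7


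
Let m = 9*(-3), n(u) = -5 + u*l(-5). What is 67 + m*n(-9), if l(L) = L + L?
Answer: -2228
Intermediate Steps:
l(L) = 2*L
n(u) = -5 - 10*u (n(u) = -5 + u*(2*(-5)) = -5 + u*(-10) = -5 - 10*u)
m = -27
67 + m*n(-9) = 67 - 27*(-5 - 10*(-9)) = 67 - 27*(-5 + 90) = 67 - 27*85 = 67 - 2295 = -2228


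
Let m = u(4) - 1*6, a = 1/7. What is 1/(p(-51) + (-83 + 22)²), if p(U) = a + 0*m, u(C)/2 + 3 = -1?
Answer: 7/26048 ≈ 0.00026873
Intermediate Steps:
a = ⅐ ≈ 0.14286
u(C) = -8 (u(C) = -6 + 2*(-1) = -6 - 2 = -8)
m = -14 (m = -8 - 1*6 = -8 - 6 = -14)
p(U) = ⅐ (p(U) = ⅐ + 0*(-14) = ⅐ + 0 = ⅐)
1/(p(-51) + (-83 + 22)²) = 1/(⅐ + (-83 + 22)²) = 1/(⅐ + (-61)²) = 1/(⅐ + 3721) = 1/(26048/7) = 7/26048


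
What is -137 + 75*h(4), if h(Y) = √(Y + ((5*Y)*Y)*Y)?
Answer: 1213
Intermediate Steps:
h(Y) = √(Y + 5*Y³) (h(Y) = √(Y + (5*Y²)*Y) = √(Y + 5*Y³))
-137 + 75*h(4) = -137 + 75*√(4 + 5*4³) = -137 + 75*√(4 + 5*64) = -137 + 75*√(4 + 320) = -137 + 75*√324 = -137 + 75*18 = -137 + 1350 = 1213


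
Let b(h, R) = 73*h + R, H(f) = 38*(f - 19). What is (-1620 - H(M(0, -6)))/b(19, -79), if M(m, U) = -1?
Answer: -215/327 ≈ -0.65749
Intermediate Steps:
H(f) = -722 + 38*f (H(f) = 38*(-19 + f) = -722 + 38*f)
b(h, R) = R + 73*h
(-1620 - H(M(0, -6)))/b(19, -79) = (-1620 - (-722 + 38*(-1)))/(-79 + 73*19) = (-1620 - (-722 - 38))/(-79 + 1387) = (-1620 - 1*(-760))/1308 = (-1620 + 760)*(1/1308) = -860*1/1308 = -215/327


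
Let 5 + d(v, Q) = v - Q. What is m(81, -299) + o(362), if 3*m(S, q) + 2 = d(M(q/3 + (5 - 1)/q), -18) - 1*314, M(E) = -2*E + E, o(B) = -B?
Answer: -1156520/2691 ≈ -429.77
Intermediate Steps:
M(E) = -E
d(v, Q) = -5 + v - Q (d(v, Q) = -5 + (v - Q) = -5 + v - Q)
m(S, q) = -101 - 4/(3*q) - q/9 (m(S, q) = -⅔ + ((-5 - (q/3 + (5 - 1)/q) - 1*(-18)) - 1*314)/3 = -⅔ + ((-5 - (q*(⅓) + 4/q) + 18) - 314)/3 = -⅔ + ((-5 - (q/3 + 4/q) + 18) - 314)/3 = -⅔ + ((-5 - (4/q + q/3) + 18) - 314)/3 = -⅔ + ((-5 + (-4/q - q/3) + 18) - 314)/3 = -⅔ + ((13 - 4/q - q/3) - 314)/3 = -⅔ + (-301 - 4/q - q/3)/3 = -⅔ + (-301/3 - 4/(3*q) - q/9) = -101 - 4/(3*q) - q/9)
m(81, -299) + o(362) = (-101 - 4/3/(-299) - ⅑*(-299)) - 1*362 = (-101 - 4/3*(-1/299) + 299/9) - 362 = (-101 + 4/897 + 299/9) - 362 = -182378/2691 - 362 = -1156520/2691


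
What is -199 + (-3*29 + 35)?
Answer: -251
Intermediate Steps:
-199 + (-3*29 + 35) = -199 + (-87 + 35) = -199 - 52 = -251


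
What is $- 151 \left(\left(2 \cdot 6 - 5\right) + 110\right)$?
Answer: $-17667$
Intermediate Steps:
$- 151 \left(\left(2 \cdot 6 - 5\right) + 110\right) = - 151 \left(\left(12 - 5\right) + 110\right) = - 151 \left(7 + 110\right) = \left(-151\right) 117 = -17667$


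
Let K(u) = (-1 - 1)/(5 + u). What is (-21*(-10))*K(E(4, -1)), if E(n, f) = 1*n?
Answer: -140/3 ≈ -46.667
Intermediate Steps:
E(n, f) = n
K(u) = -2/(5 + u)
(-21*(-10))*K(E(4, -1)) = (-21*(-10))*(-2/(5 + 4)) = 210*(-2/9) = -140/3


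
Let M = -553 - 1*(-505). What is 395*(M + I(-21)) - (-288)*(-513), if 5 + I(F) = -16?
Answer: -174999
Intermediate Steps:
I(F) = -21 (I(F) = -5 - 16 = -21)
M = -48 (M = -553 + 505 = -48)
395*(M + I(-21)) - (-288)*(-513) = 395*(-48 - 21) - (-288)*(-513) = 395*(-69) - 1*147744 = -27255 - 147744 = -174999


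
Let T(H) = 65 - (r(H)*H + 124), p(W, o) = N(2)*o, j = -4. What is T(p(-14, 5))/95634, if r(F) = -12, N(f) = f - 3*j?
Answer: 71/8694 ≈ 0.0081666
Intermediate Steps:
N(f) = 12 + f (N(f) = f - 3*(-4) = f + 12 = 12 + f)
p(W, o) = 14*o (p(W, o) = (12 + 2)*o = 14*o)
T(H) = -59 + 12*H (T(H) = 65 - (-12*H + 124) = 65 - (124 - 12*H) = 65 + (-124 + 12*H) = -59 + 12*H)
T(p(-14, 5))/95634 = (-59 + 12*(14*5))/95634 = (-59 + 12*70)*(1/95634) = (-59 + 840)*(1/95634) = 781*(1/95634) = 71/8694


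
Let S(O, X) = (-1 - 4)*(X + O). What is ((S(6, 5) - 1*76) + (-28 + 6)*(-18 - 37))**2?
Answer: 1164241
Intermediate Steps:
S(O, X) = -5*O - 5*X (S(O, X) = -5*(O + X) = -5*O - 5*X)
((S(6, 5) - 1*76) + (-28 + 6)*(-18 - 37))**2 = (((-5*6 - 5*5) - 1*76) + (-28 + 6)*(-18 - 37))**2 = (((-30 - 25) - 76) - 22*(-55))**2 = ((-55 - 76) + 1210)**2 = (-131 + 1210)**2 = 1079**2 = 1164241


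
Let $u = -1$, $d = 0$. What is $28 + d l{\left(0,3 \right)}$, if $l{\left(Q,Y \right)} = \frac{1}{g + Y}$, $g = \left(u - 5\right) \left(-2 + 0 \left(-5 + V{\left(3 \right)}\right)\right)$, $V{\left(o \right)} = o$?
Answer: $28$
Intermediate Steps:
$g = 12$ ($g = \left(-1 - 5\right) \left(-2 + 0 \left(-5 + 3\right)\right) = - 6 \left(-2 + 0 \left(-2\right)\right) = - 6 \left(-2 + 0\right) = \left(-6\right) \left(-2\right) = 12$)
$l{\left(Q,Y \right)} = \frac{1}{12 + Y}$
$28 + d l{\left(0,3 \right)} = 28 + \frac{0}{12 + 3} = 28 + \frac{0}{15} = 28 + 0 \cdot \frac{1}{15} = 28 + 0 = 28$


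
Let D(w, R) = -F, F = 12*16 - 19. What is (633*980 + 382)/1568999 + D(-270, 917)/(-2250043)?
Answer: 1396922627873/3530315216957 ≈ 0.39569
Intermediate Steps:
F = 173 (F = 192 - 19 = 173)
D(w, R) = -173 (D(w, R) = -1*173 = -173)
(633*980 + 382)/1568999 + D(-270, 917)/(-2250043) = (633*980 + 382)/1568999 - 173/(-2250043) = (620340 + 382)*(1/1568999) - 173*(-1/2250043) = 620722*(1/1568999) + 173/2250043 = 620722/1568999 + 173/2250043 = 1396922627873/3530315216957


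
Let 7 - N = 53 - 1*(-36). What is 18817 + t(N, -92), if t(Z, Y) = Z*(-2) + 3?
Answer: 18984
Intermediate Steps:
N = -82 (N = 7 - (53 - 1*(-36)) = 7 - (53 + 36) = 7 - 1*89 = 7 - 89 = -82)
t(Z, Y) = 3 - 2*Z (t(Z, Y) = -2*Z + 3 = 3 - 2*Z)
18817 + t(N, -92) = 18817 + (3 - 2*(-82)) = 18817 + (3 + 164) = 18817 + 167 = 18984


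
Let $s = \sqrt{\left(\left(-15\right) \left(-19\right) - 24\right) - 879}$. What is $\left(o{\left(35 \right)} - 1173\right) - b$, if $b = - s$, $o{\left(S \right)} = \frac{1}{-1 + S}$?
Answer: $- \frac{39881}{34} + i \sqrt{618} \approx -1173.0 + 24.86 i$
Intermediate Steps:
$s = i \sqrt{618}$ ($s = \sqrt{\left(285 - 24\right) - 879} = \sqrt{261 - 879} = \sqrt{-618} = i \sqrt{618} \approx 24.86 i$)
$b = - i \sqrt{618} \approx - 24.86 i$
$\left(o{\left(35 \right)} - 1173\right) - b = \left(\frac{1}{-1 + 35} - 1173\right) - - i \sqrt{618} = \left(\frac{1}{34} - 1173\right) + i \sqrt{618} = - \frac{39881}{34} + i \sqrt{618}$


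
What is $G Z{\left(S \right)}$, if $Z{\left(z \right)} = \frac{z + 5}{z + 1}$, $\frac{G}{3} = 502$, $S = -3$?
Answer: $-1506$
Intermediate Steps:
$G = 1506$ ($G = 3 \cdot 502 = 1506$)
$Z{\left(z \right)} = \frac{5 + z}{1 + z}$
$G Z{\left(S \right)} = 1506 \frac{5 - 3}{1 - 3} = 1506 \frac{1}{-2} \cdot 2 = 1506 \left(\left(- \frac{1}{2}\right) 2\right) = 1506 \left(-1\right) = -1506$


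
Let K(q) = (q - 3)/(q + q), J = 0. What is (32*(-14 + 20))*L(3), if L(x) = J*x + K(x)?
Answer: 0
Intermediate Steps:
K(q) = (-3 + q)/(2*q) (K(q) = (-3 + q)/((2*q)) = (-3 + q)*(1/(2*q)) = (-3 + q)/(2*q))
L(x) = (-3 + x)/(2*x) (L(x) = 0*x + (-3 + x)/(2*x) = 0 + (-3 + x)/(2*x) = (-3 + x)/(2*x))
(32*(-14 + 20))*L(3) = (32*(-14 + 20))*((½)*(-3 + 3)/3) = (32*6)*((½)*(⅓)*0) = 192*0 = 0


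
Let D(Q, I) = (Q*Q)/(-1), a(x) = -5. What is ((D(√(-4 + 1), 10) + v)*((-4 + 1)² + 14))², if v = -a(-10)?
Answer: 33856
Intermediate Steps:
v = 5 (v = -1*(-5) = 5)
D(Q, I) = -Q² (D(Q, I) = Q²*(-1) = -Q²)
((D(√(-4 + 1), 10) + v)*((-4 + 1)² + 14))² = ((-(√(-4 + 1))² + 5)*((-4 + 1)² + 14))² = ((-(√(-3))² + 5)*((-3)² + 14))² = ((-(I*√3)² + 5)*(9 + 14))² = ((-1*(-3) + 5)*23)² = ((3 + 5)*23)² = (8*23)² = 184² = 33856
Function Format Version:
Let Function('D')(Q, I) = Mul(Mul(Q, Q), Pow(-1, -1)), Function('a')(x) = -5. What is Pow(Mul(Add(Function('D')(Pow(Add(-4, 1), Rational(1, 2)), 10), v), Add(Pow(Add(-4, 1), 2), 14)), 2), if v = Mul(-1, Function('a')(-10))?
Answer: 33856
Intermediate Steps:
v = 5 (v = Mul(-1, -5) = 5)
Function('D')(Q, I) = Mul(-1, Pow(Q, 2)) (Function('D')(Q, I) = Mul(Pow(Q, 2), -1) = Mul(-1, Pow(Q, 2)))
Pow(Mul(Add(Function('D')(Pow(Add(-4, 1), Rational(1, 2)), 10), v), Add(Pow(Add(-4, 1), 2), 14)), 2) = Pow(Mul(Add(Mul(-1, Pow(Pow(Add(-4, 1), Rational(1, 2)), 2)), 5), Add(Pow(Add(-4, 1), 2), 14)), 2) = Pow(Mul(Add(Mul(-1, Pow(Pow(-3, Rational(1, 2)), 2)), 5), Add(Pow(-3, 2), 14)), 2) = Pow(Mul(Add(Mul(-1, Pow(Mul(I, Pow(3, Rational(1, 2))), 2)), 5), Add(9, 14)), 2) = Pow(Mul(Add(Mul(-1, -3), 5), 23), 2) = Pow(Mul(Add(3, 5), 23), 2) = Pow(Mul(8, 23), 2) = Pow(184, 2) = 33856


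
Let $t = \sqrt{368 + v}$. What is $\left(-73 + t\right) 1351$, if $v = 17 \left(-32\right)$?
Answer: $-98623 + 5404 i \sqrt{11} \approx -98623.0 + 17923.0 i$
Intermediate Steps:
$v = -544$
$t = 4 i \sqrt{11}$ ($t = \sqrt{368 - 544} = \sqrt{-176} = 4 i \sqrt{11} \approx 13.266 i$)
$\left(-73 + t\right) 1351 = \left(-73 + 4 i \sqrt{11}\right) 1351 = -98623 + 5404 i \sqrt{11}$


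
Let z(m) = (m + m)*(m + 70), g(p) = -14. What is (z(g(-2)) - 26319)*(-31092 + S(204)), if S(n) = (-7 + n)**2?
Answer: -215203979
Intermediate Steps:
z(m) = 2*m*(70 + m) (z(m) = (2*m)*(70 + m) = 2*m*(70 + m))
(z(g(-2)) - 26319)*(-31092 + S(204)) = (2*(-14)*(70 - 14) - 26319)*(-31092 + (-7 + 204)**2) = (2*(-14)*56 - 26319)*(-31092 + 197**2) = (-1568 - 26319)*(-31092 + 38809) = -27887*7717 = -215203979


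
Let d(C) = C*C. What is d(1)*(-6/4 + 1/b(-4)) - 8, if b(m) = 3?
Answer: -55/6 ≈ -9.1667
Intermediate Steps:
d(C) = C**2
d(1)*(-6/4 + 1/b(-4)) - 8 = 1**2*(-6/4 + 1/3) - 8 = 1*(-6*1/4 + 1*(1/3)) - 8 = 1*(-3/2 + 1/3) - 8 = 1*(-7/6) - 8 = -7/6 - 8 = -55/6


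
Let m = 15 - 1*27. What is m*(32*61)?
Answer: -23424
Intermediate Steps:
m = -12 (m = 15 - 27 = -12)
m*(32*61) = -384*61 = -12*1952 = -23424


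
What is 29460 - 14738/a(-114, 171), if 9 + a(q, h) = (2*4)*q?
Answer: 27147398/921 ≈ 29476.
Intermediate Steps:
a(q, h) = -9 + 8*q (a(q, h) = -9 + (2*4)*q = -9 + 8*q)
29460 - 14738/a(-114, 171) = 29460 - 14738/(-9 + 8*(-114)) = 29460 - 14738/(-9 - 912) = 29460 - 14738/(-921) = 29460 - 14738*(-1)/921 = 29460 - 1*(-14738/921) = 29460 + 14738/921 = 27147398/921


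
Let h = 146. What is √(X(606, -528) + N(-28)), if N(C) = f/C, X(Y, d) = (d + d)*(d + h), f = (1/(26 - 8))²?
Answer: √25617005561/252 ≈ 635.13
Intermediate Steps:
f = 1/324 (f = (1/18)² = 1/324 ≈ 0.0030864)
X(Y, d) = 2*d*(146 + d) (X(Y, d) = (d + d)*(d + 146) = (2*d)*(146 + d) = 2*d*(146 + d))
N(C) = 1/(324*C)
√(X(606, -528) + N(-28)) = √(2*(-528)*(146 - 528) + (1/324)/(-28)) = √(2*(-528)*(-382) + (1/324)*(-1/28)) = √(403392 - 1/9072) = √(3659572223/9072) = √25617005561/252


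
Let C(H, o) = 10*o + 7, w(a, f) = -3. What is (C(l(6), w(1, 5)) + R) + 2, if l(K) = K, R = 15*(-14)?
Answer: -231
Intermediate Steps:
R = -210
C(H, o) = 7 + 10*o
(C(l(6), w(1, 5)) + R) + 2 = ((7 + 10*(-3)) - 210) + 2 = ((7 - 30) - 210) + 2 = (-23 - 210) + 2 = -233 + 2 = -231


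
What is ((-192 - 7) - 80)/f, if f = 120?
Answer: -93/40 ≈ -2.3250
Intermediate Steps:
((-192 - 7) - 80)/f = ((-192 - 7) - 80)/120 = (-199 - 80)*(1/120) = -279*1/120 = -93/40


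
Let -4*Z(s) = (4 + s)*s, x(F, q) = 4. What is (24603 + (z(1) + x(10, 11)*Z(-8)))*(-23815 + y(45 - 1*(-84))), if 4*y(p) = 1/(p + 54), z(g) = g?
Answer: -107088332797/183 ≈ -5.8518e+8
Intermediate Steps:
Z(s) = -s*(4 + s)/4 (Z(s) = -(4 + s)*s/4 = -s*(4 + s)/4)
y(p) = 1/(4*(54 + p)) (y(p) = 1/(4*(p + 54)) = 1/(4*(54 + p)))
(24603 + (z(1) + x(10, 11)*Z(-8)))*(-23815 + y(45 - 1*(-84))) = (24603 + (1 + 4*(-1/4*(-8)*(4 - 8))))*(-23815 + 1/(4*(54 + (45 - 1*(-84))))) = (24603 + (1 + 4*(-1/4*(-8)*(-4))))*(-23815 + 1/(4*(54 + (45 + 84)))) = (24603 + (1 + 4*(-8)))*(-23815 + 1/(4*(54 + 129))) = (24603 + (1 - 32))*(-23815 + (1/4)/183) = (24603 - 31)*(-23815 + (1/4)*(1/183)) = 24572*(-23815 + 1/732) = 24572*(-17432579/732) = -107088332797/183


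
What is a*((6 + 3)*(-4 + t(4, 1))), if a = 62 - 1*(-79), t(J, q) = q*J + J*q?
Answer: 5076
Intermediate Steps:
t(J, q) = 2*J*q (t(J, q) = J*q + J*q = 2*J*q)
a = 141 (a = 62 + 79 = 141)
a*((6 + 3)*(-4 + t(4, 1))) = 141*((6 + 3)*(-4 + 2*4*1)) = 141*(9*(-4 + 8)) = 141*(9*4) = 141*36 = 5076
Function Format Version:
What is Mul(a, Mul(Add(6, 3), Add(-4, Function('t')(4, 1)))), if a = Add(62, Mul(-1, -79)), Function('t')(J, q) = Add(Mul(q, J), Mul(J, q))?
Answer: 5076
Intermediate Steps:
Function('t')(J, q) = Mul(2, J, q) (Function('t')(J, q) = Add(Mul(J, q), Mul(J, q)) = Mul(2, J, q))
a = 141 (a = Add(62, 79) = 141)
Mul(a, Mul(Add(6, 3), Add(-4, Function('t')(4, 1)))) = Mul(141, Mul(Add(6, 3), Add(-4, Mul(2, 4, 1)))) = Mul(141, Mul(9, Add(-4, 8))) = Mul(141, Mul(9, 4)) = Mul(141, 36) = 5076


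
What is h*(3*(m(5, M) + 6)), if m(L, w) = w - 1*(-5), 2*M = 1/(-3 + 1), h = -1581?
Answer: -203949/4 ≈ -50987.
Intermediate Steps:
M = -¼ (M = 1/(2*(-3 + 1)) = (½)/(-2) = (½)*(-½) = -¼ ≈ -0.25000)
m(L, w) = 5 + w (m(L, w) = w + 5 = 5 + w)
h*(3*(m(5, M) + 6)) = -4743*((5 - ¼) + 6) = -4743*(19/4 + 6) = -4743*43/4 = -1581*129/4 = -203949/4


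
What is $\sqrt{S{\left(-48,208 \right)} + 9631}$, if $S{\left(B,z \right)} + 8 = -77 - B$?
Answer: $3 \sqrt{1066} \approx 97.949$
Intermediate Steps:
$S{\left(B,z \right)} = -85 - B$ ($S{\left(B,z \right)} = -8 - \left(77 + B\right) = -85 - B$)
$\sqrt{S{\left(-48,208 \right)} + 9631} = \sqrt{\left(-85 - -48\right) + 9631} = \sqrt{\left(-85 + 48\right) + 9631} = \sqrt{-37 + 9631} = \sqrt{9594} = 3 \sqrt{1066}$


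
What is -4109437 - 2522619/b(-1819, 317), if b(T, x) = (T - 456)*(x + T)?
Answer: -14042154223469/3417050 ≈ -4.1094e+6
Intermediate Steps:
b(T, x) = (-456 + T)*(T + x)
-4109437 - 2522619/b(-1819, 317) = -4109437 - 2522619/((-1819)**2 - 456*(-1819) - 456*317 - 1819*317) = -4109437 - 2522619/(3308761 + 829464 - 144552 - 576623) = -4109437 - 2522619/3417050 = -14042154223469/3417050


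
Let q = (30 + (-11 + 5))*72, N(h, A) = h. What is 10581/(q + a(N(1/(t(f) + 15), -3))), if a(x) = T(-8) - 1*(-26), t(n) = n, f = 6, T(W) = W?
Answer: 3527/582 ≈ 6.0601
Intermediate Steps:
a(x) = 18 (a(x) = -8 - 1*(-26) = -8 + 26 = 18)
q = 1728 (q = (30 - 6)*72 = 24*72 = 1728)
10581/(q + a(N(1/(t(f) + 15), -3))) = 10581/(1728 + 18) = 10581/1746 = 10581*(1/1746) = 3527/582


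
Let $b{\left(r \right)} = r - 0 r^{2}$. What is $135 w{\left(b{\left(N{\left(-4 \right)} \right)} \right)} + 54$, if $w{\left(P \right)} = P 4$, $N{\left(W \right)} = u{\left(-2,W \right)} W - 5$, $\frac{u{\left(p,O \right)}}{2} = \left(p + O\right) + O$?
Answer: $40554$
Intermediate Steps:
$u{\left(p,O \right)} = 2 p + 4 O$ ($u{\left(p,O \right)} = 2 \left(\left(p + O\right) + O\right) = 2 \left(\left(O + p\right) + O\right) = 2 \left(p + 2 O\right) = 2 p + 4 O$)
$N{\left(W \right)} = -5 + W \left(-4 + 4 W\right)$ ($N{\left(W \right)} = \left(2 \left(-2\right) + 4 W\right) W - 5 = \left(-4 + 4 W\right) W - 5 = W \left(-4 + 4 W\right) - 5 = -5 + W \left(-4 + 4 W\right)$)
$b{\left(r \right)} = r$ ($b{\left(r \right)} = r - 0 = r + 0 = r$)
$w{\left(P \right)} = 4 P$
$135 w{\left(b{\left(N{\left(-4 \right)} \right)} \right)} + 54 = 135 \cdot 4 \left(-5 + 4 \left(-4\right) \left(-1 - 4\right)\right) + 54 = 135 \cdot 4 \left(-5 + 4 \left(-4\right) \left(-5\right)\right) + 54 = 135 \cdot 4 \left(-5 + 80\right) + 54 = 135 \cdot 4 \cdot 75 + 54 = 135 \cdot 300 + 54 = 40500 + 54 = 40554$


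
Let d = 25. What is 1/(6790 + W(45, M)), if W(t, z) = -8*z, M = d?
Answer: 1/6590 ≈ 0.00015175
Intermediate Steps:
M = 25
1/(6790 + W(45, M)) = 1/(6790 - 8*25) = 1/(6790 - 200) = 1/6590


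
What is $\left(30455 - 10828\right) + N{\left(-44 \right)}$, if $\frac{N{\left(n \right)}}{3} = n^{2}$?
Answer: $25435$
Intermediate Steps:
$N{\left(n \right)} = 3 n^{2}$
$\left(30455 - 10828\right) + N{\left(-44 \right)} = \left(30455 - 10828\right) + 3 \left(-44\right)^{2} = 19627 + 3 \cdot 1936 = 19627 + 5808 = 25435$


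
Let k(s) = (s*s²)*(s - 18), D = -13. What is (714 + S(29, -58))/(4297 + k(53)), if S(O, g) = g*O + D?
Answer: -981/5214992 ≈ -0.00018811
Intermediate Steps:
S(O, g) = -13 + O*g (S(O, g) = g*O - 13 = O*g - 13 = -13 + O*g)
k(s) = s³*(-18 + s)
(714 + S(29, -58))/(4297 + k(53)) = (714 + (-13 + 29*(-58)))/(4297 + 53³*(-18 + 53)) = (714 + (-13 - 1682))/(4297 + 148877*35) = (714 - 1695)/(4297 + 5210695) = -981/5214992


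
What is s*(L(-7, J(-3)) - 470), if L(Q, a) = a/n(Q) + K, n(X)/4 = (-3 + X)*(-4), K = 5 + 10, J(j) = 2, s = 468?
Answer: -4258683/20 ≈ -2.1293e+5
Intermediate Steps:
K = 15
n(X) = 48 - 16*X (n(X) = 4*((-3 + X)*(-4)) = 4*(12 - 4*X) = 48 - 16*X)
L(Q, a) = 15 + a/(48 - 16*Q) (L(Q, a) = a/(48 - 16*Q) + 15 = 15 + a/(48 - 16*Q))
s*(L(-7, J(-3)) - 470) = 468*((-720 - 1*2 + 240*(-7))/(16*(-3 - 7)) - 470) = 468*((1/16)*(-720 - 2 - 1680)/(-10) - 470) = 468*((1/16)*(-⅒)*(-2402) - 470) = 468*(1201/80 - 470) = 468*(-36399/80) = -4258683/20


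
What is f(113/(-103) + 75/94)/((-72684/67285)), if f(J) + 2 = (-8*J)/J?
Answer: 336425/36342 ≈ 9.2572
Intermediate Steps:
f(J) = -10 (f(J) = -2 + (-8*J)/J = -2 - 8 = -10)
f(113/(-103) + 75/94)/((-72684/67285)) = -10/((-72684/67285)) = -10/((-72684*1/67285)) = -10/(-72684/67285) = -10*(-67285/72684) = 336425/36342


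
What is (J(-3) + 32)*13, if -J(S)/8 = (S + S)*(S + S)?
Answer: -3328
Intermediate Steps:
J(S) = -32*S² (J(S) = -8*(S + S)*(S + S) = -8*2*S*2*S = -32*S²)
(J(-3) + 32)*13 = (-32*(-3)² + 32)*13 = (-32*9 + 32)*13 = (-288 + 32)*13 = -256*13 = -3328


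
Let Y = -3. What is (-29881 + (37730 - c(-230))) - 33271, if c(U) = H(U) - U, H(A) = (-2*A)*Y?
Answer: -24272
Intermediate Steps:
H(A) = 6*A (H(A) = -2*A*(-3) = 6*A)
c(U) = 5*U (c(U) = 6*U - U = 5*U)
(-29881 + (37730 - c(-230))) - 33271 = (-29881 + (37730 - 5*(-230))) - 33271 = (-29881 + (37730 - 1*(-1150))) - 33271 = (-29881 + (37730 + 1150)) - 33271 = (-29881 + 38880) - 33271 = 8999 - 33271 = -24272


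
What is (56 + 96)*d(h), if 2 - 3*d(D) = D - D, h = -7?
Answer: 304/3 ≈ 101.33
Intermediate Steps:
d(D) = ⅔ (d(D) = ⅔ - (D - D)/3 = ⅔ - ⅓*0 = ⅔ + 0 = ⅔)
(56 + 96)*d(h) = (56 + 96)*(⅔) = 152*(⅔) = 304/3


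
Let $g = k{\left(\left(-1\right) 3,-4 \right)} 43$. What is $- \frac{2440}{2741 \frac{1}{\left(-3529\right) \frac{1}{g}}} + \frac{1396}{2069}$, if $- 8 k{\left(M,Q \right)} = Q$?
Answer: $\frac{35795861628}{243858547} \approx 146.79$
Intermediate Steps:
$k{\left(M,Q \right)} = - \frac{Q}{8}$
$g = \frac{43}{2}$ ($g = \left(- \frac{1}{8}\right) \left(-4\right) 43 = \frac{1}{2} \cdot 43 = \frac{43}{2} \approx 21.5$)
$- \frac{2440}{2741 \frac{1}{\left(-3529\right) \frac{1}{g}}} + \frac{1396}{2069} = - \frac{2440}{2741 \frac{1}{\left(-3529\right) \frac{1}{\frac{43}{2}}}} + \frac{1396}{2069} = - \frac{2440}{2741 \frac{1}{\left(-3529\right) \frac{2}{43}}} + 1396 \cdot \frac{1}{2069} = - \frac{2440}{2741 \frac{1}{- \frac{7058}{43}}} + \frac{1396}{2069} = - \frac{2440}{2741 \left(- \frac{43}{7058}\right)} + \frac{1396}{2069} = - \frac{2440}{- \frac{117863}{7058}} + \frac{1396}{2069} = \left(-2440\right) \left(- \frac{7058}{117863}\right) + \frac{1396}{2069} = \frac{17221520}{117863} + \frac{1396}{2069} = \frac{35795861628}{243858547}$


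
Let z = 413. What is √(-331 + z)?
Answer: √82 ≈ 9.0554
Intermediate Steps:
√(-331 + z) = √(-331 + 413) = √82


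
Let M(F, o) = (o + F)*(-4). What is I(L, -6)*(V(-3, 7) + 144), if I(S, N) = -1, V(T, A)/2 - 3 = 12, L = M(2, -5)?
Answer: -174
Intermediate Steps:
M(F, o) = -4*F - 4*o (M(F, o) = (F + o)*(-4) = -4*F - 4*o)
L = 12 (L = -4*2 - 4*(-5) = -8 + 20 = 12)
V(T, A) = 30 (V(T, A) = 6 + 2*12 = 6 + 24 = 30)
I(L, -6)*(V(-3, 7) + 144) = -(30 + 144) = -1*174 = -174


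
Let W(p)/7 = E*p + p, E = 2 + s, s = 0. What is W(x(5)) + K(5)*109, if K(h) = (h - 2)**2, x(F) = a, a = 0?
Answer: 981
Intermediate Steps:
x(F) = 0
E = 2 (E = 2 + 0 = 2)
K(h) = (-2 + h)**2
W(p) = 21*p (W(p) = 7*(2*p + p) = 7*(3*p) = 21*p)
W(x(5)) + K(5)*109 = 21*0 + (-2 + 5)**2*109 = 0 + 3**2*109 = 0 + 9*109 = 0 + 981 = 981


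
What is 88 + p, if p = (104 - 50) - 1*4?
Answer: 138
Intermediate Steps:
p = 50 (p = 54 - 4 = 50)
88 + p = 88 + 50 = 138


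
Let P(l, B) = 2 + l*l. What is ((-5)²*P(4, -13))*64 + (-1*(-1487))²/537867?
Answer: 15492780769/537867 ≈ 28804.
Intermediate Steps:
P(l, B) = 2 + l²
((-5)²*P(4, -13))*64 + (-1*(-1487))²/537867 = ((-5)²*(2 + 4²))*64 + (-1*(-1487))²/537867 = (25*(2 + 16))*64 + 1487²*(1/537867) = (25*18)*64 + 2211169*(1/537867) = 450*64 + 2211169/537867 = 28800 + 2211169/537867 = 15492780769/537867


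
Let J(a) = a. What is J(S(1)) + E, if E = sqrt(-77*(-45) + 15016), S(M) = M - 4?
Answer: -3 + sqrt(18481) ≈ 132.94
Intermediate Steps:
S(M) = -4 + M
E = sqrt(18481) (E = sqrt(3465 + 15016) = sqrt(18481) ≈ 135.94)
J(S(1)) + E = (-4 + 1) + sqrt(18481) = -3 + sqrt(18481)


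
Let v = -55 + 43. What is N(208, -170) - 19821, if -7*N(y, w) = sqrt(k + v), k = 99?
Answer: -19821 - sqrt(87)/7 ≈ -19822.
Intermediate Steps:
v = -12
N(y, w) = -sqrt(87)/7 (N(y, w) = -sqrt(99 - 12)/7 = -sqrt(87)/7)
N(208, -170) - 19821 = -sqrt(87)/7 - 19821 = -19821 - sqrt(87)/7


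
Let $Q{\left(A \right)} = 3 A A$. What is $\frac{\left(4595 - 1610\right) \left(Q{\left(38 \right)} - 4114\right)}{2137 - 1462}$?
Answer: $\frac{43382}{45} \approx 964.04$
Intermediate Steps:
$Q{\left(A \right)} = 3 A^{2}$
$\frac{\left(4595 - 1610\right) \left(Q{\left(38 \right)} - 4114\right)}{2137 - 1462} = \frac{\left(4595 - 1610\right) \left(3 \cdot 38^{2} - 4114\right)}{2137 - 1462} = \frac{2985 \left(3 \cdot 1444 - 4114\right)}{2137 - 1462} = \frac{2985 \left(4332 - 4114\right)}{675} = 2985 \cdot 218 \cdot \frac{1}{675} = 650730 \cdot \frac{1}{675} = \frac{43382}{45}$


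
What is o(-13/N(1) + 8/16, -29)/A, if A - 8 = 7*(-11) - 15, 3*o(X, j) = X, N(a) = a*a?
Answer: 25/504 ≈ 0.049603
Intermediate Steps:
N(a) = a**2
o(X, j) = X/3
A = -84 (A = 8 + (7*(-11) - 15) = 8 + (-77 - 15) = 8 - 92 = -84)
o(-13/N(1) + 8/16, -29)/A = ((-13/(1**2) + 8/16)/3)/(-84) = ((-13/1 + 8*(1/16))/3)*(-1/84) = ((-13*1 + 1/2)/3)*(-1/84) = ((-13 + 1/2)/3)*(-1/84) = ((1/3)*(-25/2))*(-1/84) = -25/6*(-1/84) = 25/504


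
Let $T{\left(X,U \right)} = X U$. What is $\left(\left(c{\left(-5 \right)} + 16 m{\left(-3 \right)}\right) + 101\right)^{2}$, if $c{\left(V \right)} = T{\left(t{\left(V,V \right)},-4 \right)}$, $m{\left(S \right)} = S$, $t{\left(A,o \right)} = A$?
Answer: $5329$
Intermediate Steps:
$T{\left(X,U \right)} = U X$
$c{\left(V \right)} = - 4 V$
$\left(\left(c{\left(-5 \right)} + 16 m{\left(-3 \right)}\right) + 101\right)^{2} = \left(\left(\left(-4\right) \left(-5\right) + 16 \left(-3\right)\right) + 101\right)^{2} = \left(\left(20 - 48\right) + 101\right)^{2} = \left(-28 + 101\right)^{2} = 73^{2} = 5329$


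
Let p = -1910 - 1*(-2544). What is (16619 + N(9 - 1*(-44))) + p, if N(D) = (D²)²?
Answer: 7907734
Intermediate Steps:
N(D) = D⁴
p = 634 (p = -1910 + 2544 = 634)
(16619 + N(9 - 1*(-44))) + p = (16619 + (9 - 1*(-44))⁴) + 634 = (16619 + (9 + 44)⁴) + 634 = (16619 + 53⁴) + 634 = (16619 + 7890481) + 634 = 7907100 + 634 = 7907734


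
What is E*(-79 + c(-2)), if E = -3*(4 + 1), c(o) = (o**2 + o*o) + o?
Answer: 1095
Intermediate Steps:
c(o) = o + 2*o**2 (c(o) = (o**2 + o**2) + o = 2*o**2 + o = o + 2*o**2)
E = -15 (E = -3*5 = -15)
E*(-79 + c(-2)) = -15*(-79 - 2*(1 + 2*(-2))) = -15*(-79 - 2*(1 - 4)) = -15*(-79 - 2*(-3)) = -15*(-79 + 6) = -15*(-73) = 1095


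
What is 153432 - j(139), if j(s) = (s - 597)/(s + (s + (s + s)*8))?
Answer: 191943661/1251 ≈ 1.5343e+5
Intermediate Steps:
j(s) = (-597 + s)/(18*s) (j(s) = (-597 + s)/(s + (s + (2*s)*8)) = (-597 + s)/(s + (s + 16*s)) = (-597 + s)/(s + 17*s) = (-597 + s)/((18*s)) = (-597 + s)*(1/(18*s)) = (-597 + s)/(18*s))
153432 - j(139) = 153432 - (-597 + 139)/(18*139) = 153432 - (-458)/(18*139) = 153432 - 1*(-229/1251) = 153432 + 229/1251 = 191943661/1251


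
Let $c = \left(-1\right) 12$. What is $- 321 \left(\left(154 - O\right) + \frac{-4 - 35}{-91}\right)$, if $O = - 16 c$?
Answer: $\frac{84423}{7} \approx 12060.0$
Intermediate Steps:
$c = -12$
$O = 192$ ($O = \left(-16\right) \left(-12\right) = 192$)
$- 321 \left(\left(154 - O\right) + \frac{-4 - 35}{-91}\right) = - 321 \left(\left(154 - 192\right) + \frac{-4 - 35}{-91}\right) = - 321 \left(\left(154 - 192\right) + \left(-4 - 35\right) \left(- \frac{1}{91}\right)\right) = - 321 \left(-38 - - \frac{3}{7}\right) = - 321 \left(-38 + \frac{3}{7}\right) = \left(-321\right) \left(- \frac{263}{7}\right) = \frac{84423}{7}$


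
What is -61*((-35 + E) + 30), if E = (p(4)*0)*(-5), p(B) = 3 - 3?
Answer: 305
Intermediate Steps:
p(B) = 0
E = 0 (E = (0*0)*(-5) = 0*(-5) = 0)
-61*((-35 + E) + 30) = -61*((-35 + 0) + 30) = -61*(-35 + 30) = -61*(-5) = 305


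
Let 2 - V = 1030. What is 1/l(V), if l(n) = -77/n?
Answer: 1028/77 ≈ 13.351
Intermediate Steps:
V = -1028 (V = 2 - 1*1030 = 2 - 1030 = -1028)
1/l(V) = 1/(-77/(-1028)) = 1/(-77*(-1/1028)) = 1/(77/1028) = 1028/77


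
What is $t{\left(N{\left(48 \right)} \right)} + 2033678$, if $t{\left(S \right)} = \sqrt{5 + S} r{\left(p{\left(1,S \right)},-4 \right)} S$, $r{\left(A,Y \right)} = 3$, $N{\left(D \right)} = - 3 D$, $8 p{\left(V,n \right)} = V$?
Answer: $2033678 - 432 i \sqrt{139} \approx 2.0337 \cdot 10^{6} - 5093.2 i$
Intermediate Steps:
$p{\left(V,n \right)} = \frac{V}{8}$
$t{\left(S \right)} = 3 S \sqrt{5 + S}$ ($t{\left(S \right)} = \sqrt{5 + S} 3 S = 3 \sqrt{5 + S} S = 3 S \sqrt{5 + S}$)
$t{\left(N{\left(48 \right)} \right)} + 2033678 = 3 \left(\left(-3\right) 48\right) \sqrt{5 - 144} + 2033678 = 3 \left(-144\right) \sqrt{5 - 144} + 2033678 = 3 \left(-144\right) \sqrt{-139} + 2033678 = 3 \left(-144\right) i \sqrt{139} + 2033678 = - 432 i \sqrt{139} + 2033678 = 2033678 - 432 i \sqrt{139}$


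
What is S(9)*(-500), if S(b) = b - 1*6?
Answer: -1500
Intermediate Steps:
S(b) = -6 + b (S(b) = b - 6 = -6 + b)
S(9)*(-500) = (-6 + 9)*(-500) = 3*(-500) = -1500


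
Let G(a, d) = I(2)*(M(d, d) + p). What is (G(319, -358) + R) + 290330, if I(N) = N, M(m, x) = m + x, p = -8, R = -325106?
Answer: -36224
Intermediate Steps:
G(a, d) = -16 + 4*d (G(a, d) = 2*((d + d) - 8) = 2*(2*d - 8) = 2*(-8 + 2*d) = -16 + 4*d)
(G(319, -358) + R) + 290330 = ((-16 + 4*(-358)) - 325106) + 290330 = ((-16 - 1432) - 325106) + 290330 = (-1448 - 325106) + 290330 = -326554 + 290330 = -36224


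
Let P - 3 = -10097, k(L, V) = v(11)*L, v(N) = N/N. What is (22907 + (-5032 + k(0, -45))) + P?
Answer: 7781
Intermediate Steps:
v(N) = 1
k(L, V) = L (k(L, V) = 1*L = L)
P = -10094 (P = 3 - 10097 = -10094)
(22907 + (-5032 + k(0, -45))) + P = (22907 + (-5032 + 0)) - 10094 = (22907 - 5032) - 10094 = 17875 - 10094 = 7781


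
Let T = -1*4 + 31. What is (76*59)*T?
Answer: 121068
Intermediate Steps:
T = 27 (T = -4 + 31 = 27)
(76*59)*T = (76*59)*27 = 4484*27 = 121068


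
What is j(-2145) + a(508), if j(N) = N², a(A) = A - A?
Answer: 4601025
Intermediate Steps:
a(A) = 0
j(-2145) + a(508) = (-2145)² + 0 = 4601025 + 0 = 4601025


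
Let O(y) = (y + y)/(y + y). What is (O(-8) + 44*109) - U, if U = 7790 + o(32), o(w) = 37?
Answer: -3030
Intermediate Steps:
O(y) = 1 (O(y) = (2*y)/((2*y)) = (2*y)*(1/(2*y)) = 1)
U = 7827 (U = 7790 + 37 = 7827)
(O(-8) + 44*109) - U = (1 + 44*109) - 1*7827 = (1 + 4796) - 7827 = 4797 - 7827 = -3030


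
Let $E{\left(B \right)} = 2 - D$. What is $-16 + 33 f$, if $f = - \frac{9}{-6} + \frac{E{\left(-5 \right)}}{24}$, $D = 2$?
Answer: $\frac{67}{2} \approx 33.5$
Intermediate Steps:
$E{\left(B \right)} = 0$ ($E{\left(B \right)} = 2 - 2 = 0$)
$f = \frac{3}{2}$ ($f = - \frac{9}{-6} + \frac{0}{24} = \left(-9\right) \left(- \frac{1}{6}\right) + 0 \cdot \frac{1}{24} = \frac{3}{2} + 0 = \frac{3}{2} \approx 1.5$)
$-16 + 33 f = -16 + 33 \cdot \frac{3}{2} = -16 + \frac{99}{2} = \frac{67}{2}$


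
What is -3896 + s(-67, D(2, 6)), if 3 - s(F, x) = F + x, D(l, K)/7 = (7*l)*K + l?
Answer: -4428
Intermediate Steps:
D(l, K) = 7*l + 49*K*l (D(l, K) = 7*((7*l)*K + l) = 7*(7*K*l + l) = 7*(l + 7*K*l) = 7*l + 49*K*l)
s(F, x) = 3 - F - x (s(F, x) = 3 - (F + x) = 3 + (-F - x) = 3 - F - x)
-3896 + s(-67, D(2, 6)) = -3896 + (3 - 1*(-67) - 7*2*(1 + 7*6)) = -3896 + (3 + 67 - 7*2*(1 + 42)) = -3896 + (3 + 67 - 7*2*43) = -3896 + (3 + 67 - 1*602) = -3896 + (3 + 67 - 602) = -3896 - 532 = -4428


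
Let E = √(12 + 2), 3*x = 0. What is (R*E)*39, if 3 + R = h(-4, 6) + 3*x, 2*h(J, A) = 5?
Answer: -39*√14/2 ≈ -72.962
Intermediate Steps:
x = 0 (x = (⅓)*0 = 0)
h(J, A) = 5/2 (h(J, A) = (½)*5 = 5/2)
E = √14 ≈ 3.7417
R = -½ (R = -3 + (5/2 + 3*0) = -3 + (5/2 + 0) = -3 + 5/2 = -½ ≈ -0.50000)
(R*E)*39 = -√14/2*39 = -39*√14/2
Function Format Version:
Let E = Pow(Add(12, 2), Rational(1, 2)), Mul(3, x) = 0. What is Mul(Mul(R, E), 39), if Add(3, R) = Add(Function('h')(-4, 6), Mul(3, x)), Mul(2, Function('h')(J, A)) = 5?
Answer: Mul(Rational(-39, 2), Pow(14, Rational(1, 2))) ≈ -72.962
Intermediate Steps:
x = 0 (x = Mul(Rational(1, 3), 0) = 0)
Function('h')(J, A) = Rational(5, 2) (Function('h')(J, A) = Mul(Rational(1, 2), 5) = Rational(5, 2))
E = Pow(14, Rational(1, 2)) ≈ 3.7417
R = Rational(-1, 2) (R = Add(-3, Add(Rational(5, 2), Mul(3, 0))) = Add(-3, Add(Rational(5, 2), 0)) = Add(-3, Rational(5, 2)) = Rational(-1, 2) ≈ -0.50000)
Mul(Mul(R, E), 39) = Mul(Mul(Rational(-1, 2), Pow(14, Rational(1, 2))), 39) = Mul(Rational(-39, 2), Pow(14, Rational(1, 2)))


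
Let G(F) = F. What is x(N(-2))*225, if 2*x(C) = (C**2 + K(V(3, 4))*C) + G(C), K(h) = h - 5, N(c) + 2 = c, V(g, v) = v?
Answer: 1800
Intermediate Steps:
N(c) = -2 + c
K(h) = -5 + h
x(C) = C**2/2 (x(C) = ((C**2 + (-5 + 4)*C) + C)/2 = ((C**2 - C) + C)/2 = C**2/2)
x(N(-2))*225 = ((-2 - 2)**2/2)*225 = ((1/2)*(-4)**2)*225 = ((1/2)*16)*225 = 8*225 = 1800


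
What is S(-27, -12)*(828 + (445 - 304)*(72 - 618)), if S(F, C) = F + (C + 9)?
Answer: 2284740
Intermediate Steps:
S(F, C) = 9 + C + F (S(F, C) = F + (9 + C) = 9 + C + F)
S(-27, -12)*(828 + (445 - 304)*(72 - 618)) = (9 - 12 - 27)*(828 + (445 - 304)*(72 - 618)) = -30*(828 + 141*(-546)) = -30*(828 - 76986) = -30*(-76158) = 2284740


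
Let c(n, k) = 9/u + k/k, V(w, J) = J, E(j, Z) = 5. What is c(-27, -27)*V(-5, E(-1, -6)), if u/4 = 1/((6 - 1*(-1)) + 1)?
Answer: 95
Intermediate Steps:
u = ½ (u = 4/((6 - 1*(-1)) + 1) = 4/((6 + 1) + 1) = 4/(7 + 1) = 4/8 = 4*(⅛) = ½ ≈ 0.50000)
c(n, k) = 19 (c(n, k) = 9/(½) + k/k = 9*2 + 1 = 18 + 1 = 19)
c(-27, -27)*V(-5, E(-1, -6)) = 19*5 = 95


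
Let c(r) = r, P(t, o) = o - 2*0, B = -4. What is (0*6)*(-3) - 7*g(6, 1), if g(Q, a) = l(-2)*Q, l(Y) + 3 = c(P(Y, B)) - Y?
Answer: 210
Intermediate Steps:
P(t, o) = o (P(t, o) = o + 0 = o)
l(Y) = -7 - Y (l(Y) = -3 + (-4 - Y) = -7 - Y)
g(Q, a) = -5*Q (g(Q, a) = (-7 - 1*(-2))*Q = (-7 + 2)*Q = -5*Q)
(0*6)*(-3) - 7*g(6, 1) = (0*6)*(-3) - (-35)*6 = 0*(-3) - 7*(-30) = 0 + 210 = 210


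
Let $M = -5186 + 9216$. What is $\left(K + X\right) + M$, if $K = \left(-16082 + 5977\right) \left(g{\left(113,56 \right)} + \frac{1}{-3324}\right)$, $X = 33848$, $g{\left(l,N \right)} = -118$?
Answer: $\frac{4089420937}{3324} \approx 1.2303 \cdot 10^{6}$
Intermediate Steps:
$M = 4030$
$K = \frac{3963514465}{3324}$ ($K = \left(-16082 + 5977\right) \left(-118 + \frac{1}{-3324}\right) = - 10105 \left(-118 - \frac{1}{3324}\right) = \left(-10105\right) \left(- \frac{392233}{3324}\right) = \frac{3963514465}{3324} \approx 1.1924 \cdot 10^{6}$)
$\left(K + X\right) + M = \left(\frac{3963514465}{3324} + 33848\right) + 4030 = \frac{4076025217}{3324} + 4030 = \frac{4089420937}{3324}$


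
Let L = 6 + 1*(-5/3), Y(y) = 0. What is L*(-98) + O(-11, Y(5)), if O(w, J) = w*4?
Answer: -1406/3 ≈ -468.67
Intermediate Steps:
O(w, J) = 4*w
L = 13/3 (L = 6 + 1*(-5*1/3) = 6 + 1*(-5/3) = 6 - 5/3 = 13/3 ≈ 4.3333)
L*(-98) + O(-11, Y(5)) = (13/3)*(-98) + 4*(-11) = -1274/3 - 44 = -1406/3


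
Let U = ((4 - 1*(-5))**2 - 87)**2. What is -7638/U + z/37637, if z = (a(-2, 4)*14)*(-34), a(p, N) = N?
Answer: -47923325/225822 ≈ -212.22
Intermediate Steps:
z = -1904 (z = (4*14)*(-34) = 56*(-34) = -1904)
U = 36 (U = ((4 + 5)**2 - 87)**2 = (9**2 - 87)**2 = (81 - 87)**2 = (-6)**2 = 36)
-7638/U + z/37637 = -7638/36 - 1904/37637 = -7638*1/36 - 1904*1/37637 = -1273/6 - 1904/37637 = -47923325/225822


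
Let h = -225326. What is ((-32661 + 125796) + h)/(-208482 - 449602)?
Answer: 132191/658084 ≈ 0.20087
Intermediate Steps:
((-32661 + 125796) + h)/(-208482 - 449602) = ((-32661 + 125796) - 225326)/(-208482 - 449602) = (93135 - 225326)/(-658084) = -132191*(-1/658084) = 132191/658084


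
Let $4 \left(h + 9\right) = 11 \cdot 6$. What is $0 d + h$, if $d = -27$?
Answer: $\frac{15}{2} \approx 7.5$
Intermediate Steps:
$h = \frac{15}{2}$ ($h = -9 + \frac{11 \cdot 6}{4} = -9 + \frac{1}{4} \cdot 66 = -9 + \frac{33}{2} = \frac{15}{2} \approx 7.5$)
$0 d + h = 0 \left(-27\right) + \frac{15}{2} = 0 + \frac{15}{2} = \frac{15}{2}$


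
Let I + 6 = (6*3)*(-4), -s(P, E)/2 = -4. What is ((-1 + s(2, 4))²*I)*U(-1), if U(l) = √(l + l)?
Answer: -3822*I*√2 ≈ -5405.1*I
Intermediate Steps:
s(P, E) = 8 (s(P, E) = -2*(-4) = 8)
I = -78 (I = -6 + (6*3)*(-4) = -6 + 18*(-4) = -6 - 72 = -78)
U(l) = √2*√l (U(l) = √(2*l) = √2*√l)
((-1 + s(2, 4))²*I)*U(-1) = ((-1 + 8)²*(-78))*(√2*√(-1)) = (7²*(-78))*(√2*I) = (49*(-78))*(I*√2) = -3822*I*√2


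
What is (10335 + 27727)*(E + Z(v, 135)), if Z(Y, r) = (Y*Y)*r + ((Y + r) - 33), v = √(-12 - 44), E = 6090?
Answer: -52068816 + 76124*I*√14 ≈ -5.2069e+7 + 2.8483e+5*I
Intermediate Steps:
v = 2*I*√14 (v = √(-56) = 2*I*√14 ≈ 7.4833*I)
Z(Y, r) = -33 + Y + r + r*Y² (Z(Y, r) = Y²*r + (-33 + Y + r) = r*Y² + (-33 + Y + r) = -33 + Y + r + r*Y²)
(10335 + 27727)*(E + Z(v, 135)) = (10335 + 27727)*(6090 + (-33 + 2*I*√14 + 135 + 135*(2*I*√14)²)) = 38062*(6090 + (-33 + 2*I*√14 + 135 + 135*(-56))) = 38062*(6090 + (-33 + 2*I*√14 + 135 - 7560)) = 38062*(6090 + (-7458 + 2*I*√14)) = 38062*(-1368 + 2*I*√14) = -52068816 + 76124*I*√14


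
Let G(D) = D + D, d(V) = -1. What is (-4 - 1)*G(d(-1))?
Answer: 10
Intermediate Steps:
G(D) = 2*D
(-4 - 1)*G(d(-1)) = (-4 - 1)*(2*(-1)) = -5*(-2) = 10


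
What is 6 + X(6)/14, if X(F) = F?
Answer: 45/7 ≈ 6.4286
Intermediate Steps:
6 + X(6)/14 = 6 + 6/14 = 6 + 6*(1/14) = 6 + 3/7 = 45/7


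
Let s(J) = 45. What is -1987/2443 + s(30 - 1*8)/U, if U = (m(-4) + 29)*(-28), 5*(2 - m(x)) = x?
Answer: -63917/73988 ≈ -0.86388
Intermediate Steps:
m(x) = 2 - x/5
U = -4452/5 (U = ((2 - ⅕*(-4)) + 29)*(-28) = ((2 + ⅘) + 29)*(-28) = (14/5 + 29)*(-28) = (159/5)*(-28) = -4452/5 ≈ -890.40)
-1987/2443 + s(30 - 1*8)/U = -1987/2443 + 45/(-4452/5) = -1987*1/2443 + 45*(-5/4452) = -1987/2443 - 75/1484 = -63917/73988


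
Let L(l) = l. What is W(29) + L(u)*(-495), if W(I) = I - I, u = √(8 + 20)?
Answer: -990*√7 ≈ -2619.3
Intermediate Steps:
u = 2*√7 (u = √28 = 2*√7 ≈ 5.2915)
W(I) = 0
W(29) + L(u)*(-495) = 0 + (2*√7)*(-495) = 0 - 990*√7 = -990*√7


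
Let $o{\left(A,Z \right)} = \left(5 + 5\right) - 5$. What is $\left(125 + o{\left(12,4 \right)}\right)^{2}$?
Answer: $16900$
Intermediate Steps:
$o{\left(A,Z \right)} = 5$ ($o{\left(A,Z \right)} = 10 - 5 = 5$)
$\left(125 + o{\left(12,4 \right)}\right)^{2} = \left(125 + 5\right)^{2} = 130^{2} = 16900$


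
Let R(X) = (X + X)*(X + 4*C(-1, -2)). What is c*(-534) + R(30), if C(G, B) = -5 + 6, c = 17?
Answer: -7038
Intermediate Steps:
C(G, B) = 1
R(X) = 2*X*(4 + X) (R(X) = (X + X)*(X + 4*1) = (2*X)*(X + 4) = (2*X)*(4 + X) = 2*X*(4 + X))
c*(-534) + R(30) = 17*(-534) + 2*30*(4 + 30) = -9078 + 2*30*34 = -9078 + 2040 = -7038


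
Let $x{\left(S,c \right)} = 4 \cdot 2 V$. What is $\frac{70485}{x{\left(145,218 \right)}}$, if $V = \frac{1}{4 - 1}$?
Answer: $\frac{211455}{8} \approx 26432.0$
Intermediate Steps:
$V = \frac{1}{3} \approx 0.33333$
$x{\left(S,c \right)} = \frac{8}{3}$ ($x{\left(S,c \right)} = 4 \cdot 2 \cdot \frac{1}{3} = 8 \cdot \frac{1}{3} = \frac{8}{3}$)
$\frac{70485}{x{\left(145,218 \right)}} = \frac{70485}{\frac{8}{3}} = 70485 \cdot \frac{3}{8} = \frac{211455}{8}$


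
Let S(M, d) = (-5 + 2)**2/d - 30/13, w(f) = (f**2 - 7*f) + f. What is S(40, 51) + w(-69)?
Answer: 1143204/221 ≈ 5172.9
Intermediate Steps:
w(f) = f**2 - 6*f
S(M, d) = -30/13 + 9/d (S(M, d) = (-3)**2/d - 30*1/13 = 9/d - 30/13 = -30/13 + 9/d)
S(40, 51) + w(-69) = (-30/13 + 9/51) - 69*(-6 - 69) = (-30/13 + 9*(1/51)) - 69*(-75) = (-30/13 + 3/17) + 5175 = -471/221 + 5175 = 1143204/221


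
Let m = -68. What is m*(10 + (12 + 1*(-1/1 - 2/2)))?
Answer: -1360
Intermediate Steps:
m*(10 + (12 + 1*(-1/1 - 2/2))) = -68*(10 + (12 + 1*(-1/1 - 2/2))) = -68*(10 + (12 + 1*(-1*1 - 2*½))) = -68*(10 + (12 + 1*(-1 - 1))) = -68*(10 + (12 + 1*(-2))) = -68*(10 + (12 - 2)) = -68*(10 + 10) = -68*20 = -1360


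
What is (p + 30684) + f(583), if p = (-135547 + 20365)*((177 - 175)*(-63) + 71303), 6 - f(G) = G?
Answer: -8198279107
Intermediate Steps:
f(G) = 6 - G
p = -8198309214 (p = -115182*(2*(-63) + 71303) = -115182*(-126 + 71303) = -115182*71177 = -8198309214)
(p + 30684) + f(583) = (-8198309214 + 30684) + (6 - 1*583) = -8198278530 + (6 - 583) = -8198278530 - 577 = -8198279107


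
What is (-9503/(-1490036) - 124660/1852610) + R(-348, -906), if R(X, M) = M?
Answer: -5816606768983/6419664172 ≈ -906.06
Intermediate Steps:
(-9503/(-1490036) - 124660/1852610) + R(-348, -906) = (-9503/(-1490036) - 124660/1852610) - 906 = (-9503*(-1/1490036) - 124660*1/1852610) - 906 = (221/34652 - 12466/185261) - 906 = -391029151/6419664172 - 906 = -5816606768983/6419664172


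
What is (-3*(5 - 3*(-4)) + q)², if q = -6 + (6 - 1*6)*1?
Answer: 3249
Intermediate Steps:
q = -6 (q = -6 + (6 - 6)*1 = -6 + 0*1 = -6 + 0 = -6)
(-3*(5 - 3*(-4)) + q)² = (-3*(5 - 3*(-4)) - 6)² = (-3*(5 + 12) - 6)² = (-3*17 - 6)² = (-51 - 6)² = (-57)² = 3249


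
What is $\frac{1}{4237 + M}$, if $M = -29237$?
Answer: $- \frac{1}{25000} \approx -4.0 \cdot 10^{-5}$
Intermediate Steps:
$\frac{1}{4237 + M} = \frac{1}{4237 - 29237} = \frac{1}{-25000} = - \frac{1}{25000}$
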